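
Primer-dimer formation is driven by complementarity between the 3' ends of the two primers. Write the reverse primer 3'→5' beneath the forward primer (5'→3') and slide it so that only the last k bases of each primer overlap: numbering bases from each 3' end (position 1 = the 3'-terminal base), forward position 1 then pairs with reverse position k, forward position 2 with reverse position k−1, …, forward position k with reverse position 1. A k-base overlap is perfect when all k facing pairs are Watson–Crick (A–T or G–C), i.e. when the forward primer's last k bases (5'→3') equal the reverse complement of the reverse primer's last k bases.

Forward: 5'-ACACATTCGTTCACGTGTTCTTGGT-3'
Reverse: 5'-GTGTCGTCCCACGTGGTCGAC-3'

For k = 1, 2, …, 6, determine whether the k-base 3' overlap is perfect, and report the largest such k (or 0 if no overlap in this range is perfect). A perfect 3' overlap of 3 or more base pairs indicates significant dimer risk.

Last 6 bases (5'→3') — forward …CTTGGT, reverse …GTCGAC.
Reverse complement of the reverse primer's last 6 bases: GTCGAC; its first k bases are the reverse complement of the reverse primer's last k bases, so a perfect k-base overlap needs the forward primer's last k bases to equal them.
Comparing (forward last k vs required): k=1: T vs G ✗; k=2: GT vs GT ✓; k=3: GGT vs GTC ✗; k=4: TGGT vs GTCG ✗; k=5: TTGGT vs GTCGA ✗; k=6: CTTGGT vs GTCGAC ✗.
Only k = 2 is perfect, so the longest perfect 3' overlap is 2.

Longest perfect overlap: 2 complementary base pairs; below the dimer-risk threshold (threshold 3).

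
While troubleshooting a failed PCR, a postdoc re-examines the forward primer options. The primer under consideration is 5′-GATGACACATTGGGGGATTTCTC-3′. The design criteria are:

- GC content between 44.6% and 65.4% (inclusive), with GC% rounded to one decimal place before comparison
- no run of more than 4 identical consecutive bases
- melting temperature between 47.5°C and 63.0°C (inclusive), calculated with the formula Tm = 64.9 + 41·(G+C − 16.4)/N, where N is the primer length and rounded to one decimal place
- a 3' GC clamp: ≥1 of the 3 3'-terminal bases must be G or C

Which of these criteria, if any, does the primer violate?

Base counts: A=5, T=7, G=7, C=4 (length 23).
GC content: GC 11/23 = 47.8% ✓
homopolymer run: longest run = 5, exceeds 4 ✗
Tm: Tm = 64.9 + 41·(11 − 16.4)/23 = 55.3°C ✓
GC clamp: 3' end CTC has 2 G/C ✓

Fails: homopolymer run.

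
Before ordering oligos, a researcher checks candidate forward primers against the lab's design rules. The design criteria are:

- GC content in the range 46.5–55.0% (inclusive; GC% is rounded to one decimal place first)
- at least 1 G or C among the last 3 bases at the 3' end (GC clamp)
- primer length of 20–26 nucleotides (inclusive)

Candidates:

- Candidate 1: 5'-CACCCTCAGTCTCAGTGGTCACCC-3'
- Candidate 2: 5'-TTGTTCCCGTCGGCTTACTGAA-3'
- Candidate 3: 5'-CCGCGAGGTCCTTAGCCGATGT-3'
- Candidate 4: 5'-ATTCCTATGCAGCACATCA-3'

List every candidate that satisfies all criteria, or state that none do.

Candidate 1 (24 nt, A=4 T=5 G=4 C=11): GC 15/24 = 62.5%, outside 46.5–55.0% ✗; 3' end CCC has 3 G/C ✓; length 24 ✓ — fails.
Candidate 2 (22 nt, A=3 T=8 G=5 C=6): GC 11/22 = 50.0% ✓; 3' end GAA has 1 G/C ✓; length 22 ✓ — passes.
Candidate 3 (22 nt, A=3 T=5 G=7 C=7): GC 14/22 = 63.6%, outside 46.5–55.0% ✗; 3' end TGT has 1 G/C ✓; length 22 ✓ — fails.
Candidate 4 (19 nt, A=6 T=5 G=2 C=6): GC 8/19 = 42.1%, outside 46.5–55.0% ✗; 3' end TCA has 1 G/C ✓; length 19, outside 20–26 ✗ — fails.

Candidate 2 only.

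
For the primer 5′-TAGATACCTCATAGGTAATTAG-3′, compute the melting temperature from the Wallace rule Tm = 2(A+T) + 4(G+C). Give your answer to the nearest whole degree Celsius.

Base counts: A=8, T=7, G=4, C=3 (length 22).
Tm = 2·(8+7) + 4·(4+3) = 2·15 + 4·7 = 30 + 28 = 58°C.

58°C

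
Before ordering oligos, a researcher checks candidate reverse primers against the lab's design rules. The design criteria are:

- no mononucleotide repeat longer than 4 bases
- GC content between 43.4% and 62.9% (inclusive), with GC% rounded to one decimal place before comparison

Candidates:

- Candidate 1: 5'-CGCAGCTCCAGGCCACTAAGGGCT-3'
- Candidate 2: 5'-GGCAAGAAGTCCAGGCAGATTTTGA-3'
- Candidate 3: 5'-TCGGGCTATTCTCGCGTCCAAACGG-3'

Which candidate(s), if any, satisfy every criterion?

Candidate 2 and Candidate 3.

Candidate 1 (24 nt, A=5 T=3 G=7 C=9): longest run = 3 ✓; GC 16/24 = 66.7%, outside 43.4–62.9% ✗ — fails.
Candidate 2 (25 nt, A=8 T=5 G=8 C=4): longest run = 4 ✓; GC 12/25 = 48.0% ✓ — passes.
Candidate 3 (25 nt, A=4 T=6 G=7 C=8): longest run = 3 ✓; GC 15/25 = 60.0% ✓ — passes.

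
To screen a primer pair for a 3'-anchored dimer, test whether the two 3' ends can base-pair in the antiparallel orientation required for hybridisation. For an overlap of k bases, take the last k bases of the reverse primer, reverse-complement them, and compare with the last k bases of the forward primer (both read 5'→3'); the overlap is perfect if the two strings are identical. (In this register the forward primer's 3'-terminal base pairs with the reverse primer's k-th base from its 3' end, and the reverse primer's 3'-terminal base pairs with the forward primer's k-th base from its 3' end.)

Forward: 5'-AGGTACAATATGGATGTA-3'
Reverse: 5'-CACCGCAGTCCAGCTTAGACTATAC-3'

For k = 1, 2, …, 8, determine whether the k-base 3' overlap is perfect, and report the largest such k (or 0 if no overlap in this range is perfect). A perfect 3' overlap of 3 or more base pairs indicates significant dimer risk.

Last 8 bases (5'→3') — forward …TGGATGTA, reverse …GACTATAC.
Reverse complement of the reverse primer's last 8 bases: GTATAGTC; its first k bases are the reverse complement of the reverse primer's last k bases, so a perfect k-base overlap needs the forward primer's last k bases to equal them.
Comparing (forward last k vs required): k=1: A vs G ✗; k=2: TA vs GT ✗; k=3: GTA vs GTA ✓; k=4: TGTA vs GTAT ✗; k=5: ATGTA vs GTATA ✗; k=6: GATGTA vs GTATAG ✗; k=7: GGATGTA vs GTATAGT ✗; k=8: TGGATGTA vs GTATAGTC ✗.
Only k = 3 is perfect, so the longest perfect 3' overlap is 3.

Longest perfect overlap: 3 complementary base pairs; significant dimer risk (threshold 3).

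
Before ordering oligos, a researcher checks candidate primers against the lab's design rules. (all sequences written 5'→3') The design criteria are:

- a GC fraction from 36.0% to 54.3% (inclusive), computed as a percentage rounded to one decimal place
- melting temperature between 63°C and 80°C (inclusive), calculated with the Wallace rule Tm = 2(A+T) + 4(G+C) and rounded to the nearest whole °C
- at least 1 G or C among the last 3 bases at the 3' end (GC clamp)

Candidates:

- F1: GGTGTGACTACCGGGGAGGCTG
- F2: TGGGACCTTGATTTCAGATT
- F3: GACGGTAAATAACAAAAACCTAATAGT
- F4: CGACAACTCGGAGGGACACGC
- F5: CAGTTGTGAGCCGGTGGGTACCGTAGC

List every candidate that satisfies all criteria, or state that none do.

None of the candidates satisfy all criteria.

F1 (22 nt, A=3 T=4 G=11 C=4): GC 15/22 = 68.2%, outside 36.0–54.3% ✗; Tm = 2·7 + 4·15 = 74°C ✓; 3' end CTG has 2 G/C ✓ — fails.
F2 (20 nt, A=4 T=8 G=5 C=3): GC 8/20 = 40.0% ✓; Tm = 2·12 + 4·8 = 56°C, outside 63–80°C ✗; 3' end ATT has 0 G/C, need ≥1 ✗ — fails.
F3 (27 nt, A=14 T=5 G=4 C=4): GC 8/27 = 29.6%, outside 36.0–54.3% ✗; Tm = 2·19 + 4·8 = 70°C ✓; 3' end AGT has 1 G/C ✓ — fails.
F4 (21 nt, A=6 T=1 G=7 C=7): GC 14/21 = 66.7%, outside 36.0–54.3% ✗; Tm = 2·7 + 4·14 = 70°C ✓; 3' end CGC has 3 G/C ✓ — fails.
F5 (27 nt, A=4 T=6 G=11 C=6): GC 17/27 = 63.0%, outside 36.0–54.3% ✗; Tm = 2·10 + 4·17 = 88°C, outside 63–80°C ✗; 3' end AGC has 2 G/C ✓ — fails.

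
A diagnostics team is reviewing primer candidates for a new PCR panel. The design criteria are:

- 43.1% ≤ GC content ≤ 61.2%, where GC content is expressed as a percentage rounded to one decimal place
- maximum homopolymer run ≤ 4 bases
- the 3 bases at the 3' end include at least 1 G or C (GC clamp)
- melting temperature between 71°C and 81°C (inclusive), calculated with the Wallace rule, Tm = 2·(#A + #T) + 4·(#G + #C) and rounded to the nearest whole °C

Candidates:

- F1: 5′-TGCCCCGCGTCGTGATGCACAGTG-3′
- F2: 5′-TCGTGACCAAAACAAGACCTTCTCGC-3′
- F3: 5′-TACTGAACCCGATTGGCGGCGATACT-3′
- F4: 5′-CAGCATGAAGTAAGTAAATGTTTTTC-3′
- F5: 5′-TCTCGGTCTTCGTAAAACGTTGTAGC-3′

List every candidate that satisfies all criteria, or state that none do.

F2, F3 and F5.

F1 (24 nt, A=3 T=5 G=8 C=8): GC 16/24 = 66.7%, outside 43.1–61.2% ✗; longest run = 4 ✓; 3' end GTG has 2 G/C ✓; Tm = 2·8 + 4·16 = 80°C ✓ — fails.
F2 (26 nt, A=8 T=5 G=4 C=9): GC 13/26 = 50.0% ✓; longest run = 4 ✓; 3' end CGC has 3 G/C ✓; Tm = 2·13 + 4·13 = 78°C ✓ — passes.
F3 (26 nt, A=6 T=6 G=7 C=7): GC 14/26 = 53.8% ✓; longest run = 3 ✓; 3' end ACT has 1 G/C ✓; Tm = 2·12 + 4·14 = 80°C ✓ — passes.
F4 (26 nt, A=9 T=9 G=5 C=3): GC 8/26 = 30.8%, outside 43.1–61.2% ✗; longest run = 5, exceeds 4 ✗; 3' end TTC has 1 G/C ✓; Tm = 2·18 + 4·8 = 68°C, outside 71–81°C ✗ — fails.
F5 (26 nt, A=5 T=9 G=6 C=6): GC 12/26 = 46.2% ✓; longest run = 4 ✓; 3' end AGC has 2 G/C ✓; Tm = 2·14 + 4·12 = 76°C ✓ — passes.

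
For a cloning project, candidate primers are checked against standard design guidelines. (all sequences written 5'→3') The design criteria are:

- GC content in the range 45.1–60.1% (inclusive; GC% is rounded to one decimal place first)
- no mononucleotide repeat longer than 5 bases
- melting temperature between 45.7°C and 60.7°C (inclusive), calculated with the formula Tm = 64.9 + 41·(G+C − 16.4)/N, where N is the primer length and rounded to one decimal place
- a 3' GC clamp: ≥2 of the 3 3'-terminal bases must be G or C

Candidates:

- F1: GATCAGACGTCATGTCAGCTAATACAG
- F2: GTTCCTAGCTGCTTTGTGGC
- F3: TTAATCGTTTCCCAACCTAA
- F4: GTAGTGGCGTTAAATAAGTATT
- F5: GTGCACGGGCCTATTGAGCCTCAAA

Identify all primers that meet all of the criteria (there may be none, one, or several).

F2 only.

F1 (27 nt, A=9 T=6 G=6 C=6): GC 12/27 = 44.4%, outside 45.1–60.1% ✗; longest run = 2 ✓; Tm = 64.9 + 41·(12 − 16.4)/27 = 58.2°C ✓; 3' end CAG has 2 G/C ✓ — fails.
F2 (20 nt, A=1 T=8 G=6 C=5): GC 11/20 = 55.0% ✓; longest run = 3 ✓; Tm = 64.9 + 41·(11 − 16.4)/20 = 53.8°C ✓; 3' end GGC has 3 G/C ✓ — passes.
F3 (20 nt, A=6 T=7 G=1 C=6): GC 7/20 = 35.0%, outside 45.1–60.1% ✗; longest run = 3 ✓; Tm = 64.9 + 41·(7 − 16.4)/20 = 45.6°C, outside 45.7–60.7°C ✗; 3' end TAA has 0 G/C, need ≥2 ✗ — fails.
F4 (22 nt, A=7 T=8 G=6 C=1): GC 7/22 = 31.8%, outside 45.1–60.1% ✗; longest run = 3 ✓; Tm = 64.9 + 41·(7 − 16.4)/22 = 47.4°C ✓; 3' end ATT has 0 G/C, need ≥2 ✗ — fails.
F5 (25 nt, A=6 T=5 G=7 C=7): GC 14/25 = 56.0% ✓; longest run = 3 ✓; Tm = 64.9 + 41·(14 − 16.4)/25 = 61.0°C, outside 45.7–60.7°C ✗; 3' end AAA has 0 G/C, need ≥2 ✗ — fails.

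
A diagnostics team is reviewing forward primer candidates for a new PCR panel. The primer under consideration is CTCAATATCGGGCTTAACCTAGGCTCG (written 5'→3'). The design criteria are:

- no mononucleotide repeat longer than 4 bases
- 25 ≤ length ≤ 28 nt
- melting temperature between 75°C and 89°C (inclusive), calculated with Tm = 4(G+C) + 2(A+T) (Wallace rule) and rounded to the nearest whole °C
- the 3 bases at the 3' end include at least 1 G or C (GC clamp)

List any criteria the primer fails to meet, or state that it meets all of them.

Base counts: A=6, T=7, G=6, C=8 (length 27).
homopolymer run: longest run = 3 ✓
length: length 27 ✓
Tm: Tm = 2·13 + 4·14 = 82°C ✓
GC clamp: 3' end TCG has 2 G/C ✓

Meets all criteria.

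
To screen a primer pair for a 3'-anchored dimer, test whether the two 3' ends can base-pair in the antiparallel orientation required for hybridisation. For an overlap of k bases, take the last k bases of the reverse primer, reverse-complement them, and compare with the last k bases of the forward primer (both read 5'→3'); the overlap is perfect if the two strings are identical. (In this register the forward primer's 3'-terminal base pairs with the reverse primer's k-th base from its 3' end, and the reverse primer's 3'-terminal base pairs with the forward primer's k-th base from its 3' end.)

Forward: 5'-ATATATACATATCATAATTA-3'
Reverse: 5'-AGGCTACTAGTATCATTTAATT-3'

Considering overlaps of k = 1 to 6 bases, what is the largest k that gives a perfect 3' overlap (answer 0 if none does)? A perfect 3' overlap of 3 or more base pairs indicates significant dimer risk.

Longest perfect overlap: 5 complementary base pairs; significant dimer risk (threshold 3).

Last 6 bases (5'→3') — forward …TAATTA, reverse …TTAATT.
Reverse complement of the reverse primer's last 6 bases: AATTAA; its first k bases are the reverse complement of the reverse primer's last k bases, so a perfect k-base overlap needs the forward primer's last k bases to equal them.
Comparing (forward last k vs required): k=1: A vs A ✓; k=2: TA vs AA ✗; k=3: TTA vs AAT ✗; k=4: ATTA vs AATT ✗; k=5: AATTA vs AATTA ✓; k=6: TAATTA vs AATTAA ✗.
Perfect overlaps at k = 1, 5; the largest is 5.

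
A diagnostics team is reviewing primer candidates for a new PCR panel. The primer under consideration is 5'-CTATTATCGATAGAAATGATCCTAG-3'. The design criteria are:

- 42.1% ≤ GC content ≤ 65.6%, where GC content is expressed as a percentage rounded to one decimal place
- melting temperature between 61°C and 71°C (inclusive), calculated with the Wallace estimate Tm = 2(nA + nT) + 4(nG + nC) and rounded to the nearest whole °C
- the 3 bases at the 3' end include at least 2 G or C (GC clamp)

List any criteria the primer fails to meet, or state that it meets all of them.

Fails: GC content, GC clamp.

Base counts: A=9, T=8, G=4, C=4 (length 25).
GC content: GC 8/25 = 32.0%, outside 42.1–65.6% ✗
Tm: Tm = 2·17 + 4·8 = 66°C ✓
GC clamp: 3' end TAG has 1 G/C, need ≥2 ✗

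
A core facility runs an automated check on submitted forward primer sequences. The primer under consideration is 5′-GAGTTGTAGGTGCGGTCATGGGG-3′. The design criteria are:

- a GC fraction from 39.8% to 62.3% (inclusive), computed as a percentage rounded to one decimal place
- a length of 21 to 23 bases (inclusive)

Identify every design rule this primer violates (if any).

Meets all criteria.

Base counts: A=3, T=6, G=12, C=2 (length 23).
GC content: GC 14/23 = 60.9% ✓
length: length 23 ✓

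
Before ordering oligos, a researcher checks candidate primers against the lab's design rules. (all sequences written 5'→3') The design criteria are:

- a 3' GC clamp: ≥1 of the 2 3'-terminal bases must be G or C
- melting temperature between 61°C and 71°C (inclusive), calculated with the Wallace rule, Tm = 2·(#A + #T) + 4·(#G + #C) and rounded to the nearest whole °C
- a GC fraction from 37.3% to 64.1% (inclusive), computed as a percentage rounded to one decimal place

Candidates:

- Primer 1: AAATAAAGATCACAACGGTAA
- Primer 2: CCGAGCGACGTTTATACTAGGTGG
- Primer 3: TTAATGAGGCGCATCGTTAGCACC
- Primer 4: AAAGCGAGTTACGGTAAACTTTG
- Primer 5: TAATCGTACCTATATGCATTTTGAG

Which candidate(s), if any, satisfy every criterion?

Primer 4 only.

Primer 1 (21 nt, A=12 T=3 G=3 C=3): 3' end AA has 0 G/C, need ≥1 ✗; Tm = 2·15 + 4·6 = 54°C, outside 61–71°C ✗; GC 6/21 = 28.6%, outside 37.3–64.1% ✗ — fails.
Primer 2 (24 nt, A=5 T=6 G=8 C=5): 3' end GG has 2 G/C ✓; Tm = 2·11 + 4·13 = 74°C, outside 61–71°C ✗; GC 13/24 = 54.2% ✓ — fails.
Primer 3 (24 nt, A=6 T=6 G=6 C=6): 3' end CC has 2 G/C ✓; Tm = 2·12 + 4·12 = 72°C, outside 61–71°C ✗; GC 12/24 = 50.0% ✓ — fails.
Primer 4 (23 nt, A=8 T=6 G=6 C=3): 3' end TG has 1 G/C ✓; Tm = 2·14 + 4·9 = 64°C ✓; GC 9/23 = 39.1% ✓ — passes.
Primer 5 (25 nt, A=7 T=10 G=4 C=4): 3' end AG has 1 G/C ✓; Tm = 2·17 + 4·8 = 66°C ✓; GC 8/25 = 32.0%, outside 37.3–64.1% ✗ — fails.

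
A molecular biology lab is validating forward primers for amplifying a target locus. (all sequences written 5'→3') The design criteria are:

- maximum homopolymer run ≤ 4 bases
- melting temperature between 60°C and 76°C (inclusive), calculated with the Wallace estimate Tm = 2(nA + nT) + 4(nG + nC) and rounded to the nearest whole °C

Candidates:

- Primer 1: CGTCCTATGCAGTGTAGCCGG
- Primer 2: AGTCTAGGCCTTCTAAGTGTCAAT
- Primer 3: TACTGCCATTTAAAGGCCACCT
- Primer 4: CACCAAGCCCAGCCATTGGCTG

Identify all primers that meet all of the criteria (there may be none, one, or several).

Primer 1, Primer 2, Primer 3 and Primer 4.

Primer 1 (21 nt, A=3 T=5 G=7 C=6): longest run = 2 ✓; Tm = 2·8 + 4·13 = 68°C ✓ — passes.
Primer 2 (24 nt, A=6 T=8 G=5 C=5): longest run = 2 ✓; Tm = 2·14 + 4·10 = 68°C ✓ — passes.
Primer 3 (22 nt, A=6 T=6 G=3 C=7): longest run = 3 ✓; Tm = 2·12 + 4·10 = 64°C ✓ — passes.
Primer 4 (22 nt, A=5 T=3 G=5 C=9): longest run = 3 ✓; Tm = 2·8 + 4·14 = 72°C ✓ — passes.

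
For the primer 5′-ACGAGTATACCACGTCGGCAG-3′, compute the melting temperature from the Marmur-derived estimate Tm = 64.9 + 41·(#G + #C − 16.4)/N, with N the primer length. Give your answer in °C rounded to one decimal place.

56.3°C

Base counts: A=6, T=3, G=6, C=6; G+C = 12, N = 21.
Tm = 64.9 + 41·(12 − 16.4)/21 = 64.9 + -180.40/21 = 56.3°C.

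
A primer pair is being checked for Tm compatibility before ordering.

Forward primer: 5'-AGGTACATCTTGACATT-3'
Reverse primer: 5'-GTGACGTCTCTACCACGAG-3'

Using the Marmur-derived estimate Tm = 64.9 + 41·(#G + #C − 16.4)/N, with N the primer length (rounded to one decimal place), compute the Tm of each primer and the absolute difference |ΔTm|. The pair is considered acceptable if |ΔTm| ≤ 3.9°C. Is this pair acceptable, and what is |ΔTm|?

|ΔTm| = 13.4°C; the pair is not acceptable.

Forward: G+C = 6, N = 17 → Tm = 64.9 + 41·(6 − 16.4)/17 = 39.8°C.
Reverse: G+C = 11, N = 19 → Tm = 64.9 + 41·(11 − 16.4)/19 = 53.2°C.
|ΔTm| = |39.8 − 53.2| = 13.4°C, > 3.9°C.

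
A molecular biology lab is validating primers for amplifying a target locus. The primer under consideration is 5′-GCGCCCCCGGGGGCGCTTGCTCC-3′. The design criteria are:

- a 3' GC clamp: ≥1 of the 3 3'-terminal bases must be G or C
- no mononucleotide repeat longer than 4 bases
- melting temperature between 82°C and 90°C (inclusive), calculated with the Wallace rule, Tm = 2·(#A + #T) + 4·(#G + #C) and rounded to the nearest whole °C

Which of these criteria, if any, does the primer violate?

Base counts: A=0, T=3, G=9, C=11 (length 23).
GC clamp: 3' end TCC has 2 G/C ✓
homopolymer run: longest run = 5, exceeds 4 ✗
Tm: Tm = 2·3 + 4·20 = 86°C ✓

Fails: homopolymer run.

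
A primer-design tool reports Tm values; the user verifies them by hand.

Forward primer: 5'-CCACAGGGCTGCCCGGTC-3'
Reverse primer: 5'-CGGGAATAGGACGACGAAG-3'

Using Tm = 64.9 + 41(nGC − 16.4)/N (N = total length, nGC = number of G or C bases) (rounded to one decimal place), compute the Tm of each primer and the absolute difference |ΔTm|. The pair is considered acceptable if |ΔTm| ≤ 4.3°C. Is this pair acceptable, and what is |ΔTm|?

Forward: G+C = 14, N = 18 → Tm = 64.9 + 41·(14 − 16.4)/18 = 59.4°C.
Reverse: G+C = 11, N = 19 → Tm = 64.9 + 41·(11 − 16.4)/19 = 53.2°C.
|ΔTm| = |59.4 − 53.2| = 6.2°C, > 4.3°C.

|ΔTm| = 6.2°C; the pair is not acceptable.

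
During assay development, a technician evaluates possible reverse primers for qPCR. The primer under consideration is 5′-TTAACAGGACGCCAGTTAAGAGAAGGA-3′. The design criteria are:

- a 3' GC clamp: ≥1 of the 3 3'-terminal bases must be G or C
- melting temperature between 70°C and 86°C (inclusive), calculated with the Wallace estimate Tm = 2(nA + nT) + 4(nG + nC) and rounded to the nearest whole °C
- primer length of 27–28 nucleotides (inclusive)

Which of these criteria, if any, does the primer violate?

Base counts: A=11, T=4, G=8, C=4 (length 27).
GC clamp: 3' end GGA has 2 G/C ✓
Tm: Tm = 2·15 + 4·12 = 78°C ✓
length: length 27 ✓

Meets all criteria.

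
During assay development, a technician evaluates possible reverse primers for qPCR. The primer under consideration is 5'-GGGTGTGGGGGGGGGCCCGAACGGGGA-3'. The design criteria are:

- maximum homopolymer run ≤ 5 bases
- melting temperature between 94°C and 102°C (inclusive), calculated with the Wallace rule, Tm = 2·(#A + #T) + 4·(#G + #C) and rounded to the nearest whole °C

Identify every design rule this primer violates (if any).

Fails: homopolymer run.

Base counts: A=3, T=2, G=18, C=4 (length 27).
homopolymer run: longest run = 9, exceeds 5 ✗
Tm: Tm = 2·5 + 4·22 = 98°C ✓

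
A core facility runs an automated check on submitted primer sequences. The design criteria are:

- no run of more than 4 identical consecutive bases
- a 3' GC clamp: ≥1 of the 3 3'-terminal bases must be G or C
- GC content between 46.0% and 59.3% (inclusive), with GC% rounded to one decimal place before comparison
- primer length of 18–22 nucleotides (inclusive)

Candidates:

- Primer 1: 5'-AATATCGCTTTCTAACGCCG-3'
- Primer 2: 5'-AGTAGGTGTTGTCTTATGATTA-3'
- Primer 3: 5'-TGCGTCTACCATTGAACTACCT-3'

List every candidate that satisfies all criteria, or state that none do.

Primer 1 (20 nt, A=5 T=6 G=3 C=6): longest run = 3 ✓; 3' end CCG has 3 G/C ✓; GC 9/20 = 45.0%, outside 46.0–59.3% ✗; length 20 ✓ — fails.
Primer 2 (22 nt, A=5 T=10 G=6 C=1): longest run = 2 ✓; 3' end TTA has 0 G/C, need ≥1 ✗; GC 7/22 = 31.8%, outside 46.0–59.3% ✗; length 22 ✓ — fails.
Primer 3 (22 nt, A=5 T=7 G=3 C=7): longest run = 2 ✓; 3' end CCT has 2 G/C ✓; GC 10/22 = 45.5%, outside 46.0–59.3% ✗; length 22 ✓ — fails.

None of the candidates satisfy all criteria.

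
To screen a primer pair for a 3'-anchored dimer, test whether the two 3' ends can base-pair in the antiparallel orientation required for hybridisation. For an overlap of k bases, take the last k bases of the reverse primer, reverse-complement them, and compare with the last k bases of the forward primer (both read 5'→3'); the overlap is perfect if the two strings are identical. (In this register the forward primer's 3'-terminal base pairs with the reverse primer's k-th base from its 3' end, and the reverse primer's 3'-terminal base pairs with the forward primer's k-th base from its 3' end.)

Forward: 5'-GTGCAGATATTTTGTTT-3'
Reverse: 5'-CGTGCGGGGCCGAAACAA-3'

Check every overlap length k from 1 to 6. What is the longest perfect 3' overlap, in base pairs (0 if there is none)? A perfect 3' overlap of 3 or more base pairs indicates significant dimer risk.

Last 6 bases (5'→3') — forward …TTGTTT, reverse …AAACAA.
Reverse complement of the reverse primer's last 6 bases: TTGTTT; its first k bases are the reverse complement of the reverse primer's last k bases, so a perfect k-base overlap needs the forward primer's last k bases to equal them.
Comparing (forward last k vs required): k=1: T vs T ✓; k=2: TT vs TT ✓; k=3: TTT vs TTG ✗; k=4: GTTT vs TTGT ✗; k=5: TGTTT vs TTGTT ✗; k=6: TTGTTT vs TTGTTT ✓.
Perfect overlaps at k = 1, 2, 6; the largest is 6.

Longest perfect overlap: 6 complementary base pairs; significant dimer risk (threshold 3).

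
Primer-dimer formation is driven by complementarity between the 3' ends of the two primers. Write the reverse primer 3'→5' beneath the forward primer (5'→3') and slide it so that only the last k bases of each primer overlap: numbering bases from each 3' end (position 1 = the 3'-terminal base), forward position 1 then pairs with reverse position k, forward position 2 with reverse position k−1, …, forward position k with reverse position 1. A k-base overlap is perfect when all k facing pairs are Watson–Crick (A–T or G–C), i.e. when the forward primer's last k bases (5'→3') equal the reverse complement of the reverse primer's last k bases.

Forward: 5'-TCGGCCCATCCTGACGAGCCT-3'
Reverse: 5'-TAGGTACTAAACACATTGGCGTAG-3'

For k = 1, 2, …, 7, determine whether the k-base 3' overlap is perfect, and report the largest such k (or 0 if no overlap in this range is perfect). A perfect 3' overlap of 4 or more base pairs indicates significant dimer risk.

Longest perfect overlap: 2 complementary base pairs; below the dimer-risk threshold (threshold 4).

Last 7 bases (5'→3') — forward …CGAGCCT, reverse …GGCGTAG.
Reverse complement of the reverse primer's last 7 bases: CTACGCC; its first k bases are the reverse complement of the reverse primer's last k bases, so a perfect k-base overlap needs the forward primer's last k bases to equal them.
Comparing (forward last k vs required): k=1: T vs C ✗; k=2: CT vs CT ✓; k=3: CCT vs CTA ✗; k=4: GCCT vs CTAC ✗; k=5: AGCCT vs CTACG ✗; k=6: GAGCCT vs CTACGC ✗; k=7: CGAGCCT vs CTACGCC ✗.
Only k = 2 is perfect, so the longest perfect 3' overlap is 2.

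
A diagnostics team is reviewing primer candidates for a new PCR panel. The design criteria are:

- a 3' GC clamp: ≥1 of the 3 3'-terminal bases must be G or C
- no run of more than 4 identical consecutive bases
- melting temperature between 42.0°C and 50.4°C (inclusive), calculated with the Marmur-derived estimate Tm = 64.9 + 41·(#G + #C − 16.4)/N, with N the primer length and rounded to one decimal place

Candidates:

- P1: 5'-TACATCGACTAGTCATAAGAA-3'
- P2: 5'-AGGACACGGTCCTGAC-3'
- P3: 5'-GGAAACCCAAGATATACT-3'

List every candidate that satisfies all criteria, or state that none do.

P1, P2 and P3.

P1 (21 nt, A=9 T=5 G=3 C=4): 3' end GAA has 1 G/C ✓; longest run = 2 ✓; Tm = 64.9 + 41·(7 − 16.4)/21 = 46.5°C ✓ — passes.
P2 (16 nt, A=4 T=2 G=5 C=5): 3' end GAC has 2 G/C ✓; longest run = 2 ✓; Tm = 64.9 + 41·(10 − 16.4)/16 = 48.5°C ✓ — passes.
P3 (18 nt, A=8 T=3 G=3 C=4): 3' end ACT has 1 G/C ✓; longest run = 3 ✓; Tm = 64.9 + 41·(7 − 16.4)/18 = 43.5°C ✓ — passes.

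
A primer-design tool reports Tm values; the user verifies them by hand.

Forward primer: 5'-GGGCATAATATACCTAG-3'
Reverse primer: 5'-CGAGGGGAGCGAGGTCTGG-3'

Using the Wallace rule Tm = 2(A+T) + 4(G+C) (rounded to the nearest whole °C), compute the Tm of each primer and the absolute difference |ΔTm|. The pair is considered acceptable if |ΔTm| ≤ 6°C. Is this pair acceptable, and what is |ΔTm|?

|ΔTm| = 18°C; the pair is not acceptable.

Forward: A=6 T=4 G=4 C=3 → Tm = 2·10 + 4·7 = 48°C.
Reverse: A=3 T=2 G=11 C=3 → Tm = 2·5 + 4·14 = 66°C.
|ΔTm| = |48 − 66| = 18°C, > 6°C.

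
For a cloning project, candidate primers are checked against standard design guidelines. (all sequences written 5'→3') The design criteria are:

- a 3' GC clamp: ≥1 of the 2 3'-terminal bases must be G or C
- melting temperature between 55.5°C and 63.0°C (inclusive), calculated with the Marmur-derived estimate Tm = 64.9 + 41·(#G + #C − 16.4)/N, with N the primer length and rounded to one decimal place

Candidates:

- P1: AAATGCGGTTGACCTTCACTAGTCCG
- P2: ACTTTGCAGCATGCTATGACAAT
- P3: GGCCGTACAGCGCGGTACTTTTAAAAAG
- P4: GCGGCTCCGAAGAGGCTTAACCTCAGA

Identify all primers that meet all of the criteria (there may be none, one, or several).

P1 (26 nt, A=6 T=7 G=6 C=7): 3' end CG has 2 G/C ✓; Tm = 64.9 + 41·(13 − 16.4)/26 = 59.5°C ✓ — passes.
P2 (23 nt, A=7 T=7 G=4 C=5): 3' end AT has 0 G/C, need ≥1 ✗; Tm = 64.9 + 41·(9 − 16.4)/23 = 51.7°C, outside 55.5–63.0°C ✗ — fails.
P3 (28 nt, A=8 T=6 G=8 C=6): 3' end AG has 1 G/C ✓; Tm = 64.9 + 41·(14 − 16.4)/28 = 61.4°C ✓ — passes.
P4 (27 nt, A=7 T=4 G=8 C=8): 3' end GA has 1 G/C ✓; Tm = 64.9 + 41·(16 − 16.4)/27 = 64.3°C, outside 55.5–63.0°C ✗ — fails.

P1 and P3.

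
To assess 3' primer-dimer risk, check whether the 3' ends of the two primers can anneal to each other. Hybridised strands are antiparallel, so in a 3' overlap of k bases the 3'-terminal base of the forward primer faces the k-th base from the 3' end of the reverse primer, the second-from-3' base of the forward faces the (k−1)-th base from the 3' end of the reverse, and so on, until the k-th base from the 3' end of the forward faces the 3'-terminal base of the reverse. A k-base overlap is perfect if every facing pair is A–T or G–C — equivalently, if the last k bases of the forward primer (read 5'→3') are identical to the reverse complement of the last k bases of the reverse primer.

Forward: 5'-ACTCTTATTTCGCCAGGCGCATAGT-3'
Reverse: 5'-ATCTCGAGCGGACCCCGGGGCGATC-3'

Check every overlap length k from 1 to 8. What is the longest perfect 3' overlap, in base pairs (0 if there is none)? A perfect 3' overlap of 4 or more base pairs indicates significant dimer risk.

Longest perfect overlap: 0 complementary base pairs; below the dimer-risk threshold (threshold 4).

Last 8 bases (5'→3') — forward …CGCATAGT, reverse …GGGCGATC.
Reverse complement of the reverse primer's last 8 bases: GATCGCCC; its first k bases are the reverse complement of the reverse primer's last k bases, so a perfect k-base overlap needs the forward primer's last k bases to equal them.
Comparing (forward last k vs required): k=1: T vs G ✗; k=2: GT vs GA ✗; k=3: AGT vs GAT ✗; k=4: TAGT vs GATC ✗; k=5: ATAGT vs GATCG ✗; k=6: CATAGT vs GATCGC ✗; k=7: GCATAGT vs GATCGCC ✗; k=8: CGCATAGT vs GATCGCCC ✗.
No overlap length from 1 to 8 is perfect, so the longest perfect 3' overlap is 0.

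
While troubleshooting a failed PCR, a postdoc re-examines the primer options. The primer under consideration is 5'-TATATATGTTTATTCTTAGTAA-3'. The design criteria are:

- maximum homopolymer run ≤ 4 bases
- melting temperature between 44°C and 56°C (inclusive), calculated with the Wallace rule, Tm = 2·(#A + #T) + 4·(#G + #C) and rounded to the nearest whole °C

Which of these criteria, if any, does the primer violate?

Base counts: A=7, T=12, G=2, C=1 (length 22).
homopolymer run: longest run = 3 ✓
Tm: Tm = 2·19 + 4·3 = 50°C ✓

Meets all criteria.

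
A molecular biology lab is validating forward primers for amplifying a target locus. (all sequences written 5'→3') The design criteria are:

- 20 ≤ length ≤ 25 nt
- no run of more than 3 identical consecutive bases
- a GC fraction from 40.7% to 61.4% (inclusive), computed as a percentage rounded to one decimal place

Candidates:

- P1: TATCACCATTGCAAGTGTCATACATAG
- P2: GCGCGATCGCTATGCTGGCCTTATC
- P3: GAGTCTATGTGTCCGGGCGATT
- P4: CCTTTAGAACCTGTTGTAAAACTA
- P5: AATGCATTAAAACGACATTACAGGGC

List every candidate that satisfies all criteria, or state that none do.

P2 and P3.

P1 (27 nt, A=9 T=8 G=4 C=6): length 27, outside 20–25 ✗; longest run = 2 ✓; GC 10/27 = 37.0%, outside 40.7–61.4% ✗ — fails.
P2 (25 nt, A=3 T=7 G=7 C=8): length 25 ✓; longest run = 2 ✓; GC 15/25 = 60.0% ✓ — passes.
P3 (22 nt, A=3 T=7 G=8 C=4): length 22 ✓; longest run = 3 ✓; GC 12/22 = 54.5% ✓ — passes.
P4 (24 nt, A=8 T=8 G=3 C=5): length 24 ✓; longest run = 4, exceeds 3 ✗; GC 8/24 = 33.3%, outside 40.7–61.4% ✗ — fails.
P5 (26 nt, A=11 T=5 G=5 C=5): length 26, outside 20–25 ✗; longest run = 4, exceeds 3 ✗; GC 10/26 = 38.5%, outside 40.7–61.4% ✗ — fails.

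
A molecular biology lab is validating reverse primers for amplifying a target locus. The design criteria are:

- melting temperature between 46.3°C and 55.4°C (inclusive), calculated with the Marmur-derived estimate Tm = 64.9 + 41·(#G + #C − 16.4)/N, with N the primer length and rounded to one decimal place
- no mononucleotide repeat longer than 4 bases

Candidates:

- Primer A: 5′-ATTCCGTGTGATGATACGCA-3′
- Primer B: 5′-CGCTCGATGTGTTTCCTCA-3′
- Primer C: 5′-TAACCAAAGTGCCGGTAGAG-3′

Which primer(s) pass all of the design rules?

Primer A (20 nt, A=5 T=6 G=5 C=4): Tm = 64.9 + 41·(9 − 16.4)/20 = 49.7°C ✓; longest run = 2 ✓ — passes.
Primer B (19 nt, A=2 T=7 G=4 C=6): Tm = 64.9 + 41·(10 − 16.4)/19 = 51.1°C ✓; longest run = 3 ✓ — passes.
Primer C (20 nt, A=7 T=3 G=6 C=4): Tm = 64.9 + 41·(10 − 16.4)/20 = 51.8°C ✓; longest run = 3 ✓ — passes.

Primer A, Primer B and Primer C.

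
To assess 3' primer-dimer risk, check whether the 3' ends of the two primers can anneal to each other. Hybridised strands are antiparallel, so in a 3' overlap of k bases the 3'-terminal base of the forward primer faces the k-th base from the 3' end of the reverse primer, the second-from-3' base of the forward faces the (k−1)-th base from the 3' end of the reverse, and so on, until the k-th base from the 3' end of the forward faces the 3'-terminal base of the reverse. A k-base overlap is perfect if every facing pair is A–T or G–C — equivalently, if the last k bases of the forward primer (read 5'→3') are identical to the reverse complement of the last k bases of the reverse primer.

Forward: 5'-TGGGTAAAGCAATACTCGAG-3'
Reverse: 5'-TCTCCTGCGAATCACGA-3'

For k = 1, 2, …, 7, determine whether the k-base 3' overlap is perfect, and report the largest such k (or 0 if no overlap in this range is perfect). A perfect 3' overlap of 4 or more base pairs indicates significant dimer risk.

Last 7 bases (5'→3') — forward …ACTCGAG, reverse …ATCACGA.
Reverse complement of the reverse primer's last 7 bases: TCGTGAT; its first k bases are the reverse complement of the reverse primer's last k bases, so a perfect k-base overlap needs the forward primer's last k bases to equal them.
Comparing (forward last k vs required): k=1: G vs T ✗; k=2: AG vs TC ✗; k=3: GAG vs TCG ✗; k=4: CGAG vs TCGT ✗; k=5: TCGAG vs TCGTG ✗; k=6: CTCGAG vs TCGTGA ✗; k=7: ACTCGAG vs TCGTGAT ✗.
No overlap length from 1 to 7 is perfect, so the longest perfect 3' overlap is 0.

Longest perfect overlap: 0 complementary base pairs; below the dimer-risk threshold (threshold 4).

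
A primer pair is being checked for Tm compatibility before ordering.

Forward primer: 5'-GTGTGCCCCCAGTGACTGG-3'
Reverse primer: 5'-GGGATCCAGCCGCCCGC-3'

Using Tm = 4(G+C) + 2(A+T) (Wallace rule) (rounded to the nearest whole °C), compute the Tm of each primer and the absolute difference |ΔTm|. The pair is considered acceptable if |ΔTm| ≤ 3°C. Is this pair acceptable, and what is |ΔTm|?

|ΔTm| = 2°C; the pair is acceptable.

Forward: A=2 T=4 G=7 C=6 → Tm = 2·6 + 4·13 = 64°C.
Reverse: A=2 T=1 G=6 C=8 → Tm = 2·3 + 4·14 = 62°C.
|ΔTm| = |64 − 62| = 2°C, ≤ 3°C.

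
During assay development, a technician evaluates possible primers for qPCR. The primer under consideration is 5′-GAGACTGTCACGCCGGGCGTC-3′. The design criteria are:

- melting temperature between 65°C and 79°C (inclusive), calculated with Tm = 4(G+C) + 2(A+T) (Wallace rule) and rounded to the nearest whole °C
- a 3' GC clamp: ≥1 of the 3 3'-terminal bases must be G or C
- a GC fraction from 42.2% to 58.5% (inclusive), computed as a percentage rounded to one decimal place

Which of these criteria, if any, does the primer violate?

Fails: GC content.

Base counts: A=3, T=3, G=8, C=7 (length 21).
Tm: Tm = 2·6 + 4·15 = 72°C ✓
GC clamp: 3' end GTC has 2 G/C ✓
GC content: GC 15/21 = 71.4%, outside 42.2–58.5% ✗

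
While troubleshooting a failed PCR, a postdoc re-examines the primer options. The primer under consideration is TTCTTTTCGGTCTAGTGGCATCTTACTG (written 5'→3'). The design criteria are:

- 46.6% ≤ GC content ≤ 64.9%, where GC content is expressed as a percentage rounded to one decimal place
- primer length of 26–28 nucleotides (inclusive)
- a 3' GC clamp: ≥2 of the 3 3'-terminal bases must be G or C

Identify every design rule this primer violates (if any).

Fails: GC content.

Base counts: A=3, T=13, G=6, C=6 (length 28).
GC content: GC 12/28 = 42.9%, outside 46.6–64.9% ✗
length: length 28 ✓
GC clamp: 3' end CTG has 2 G/C ✓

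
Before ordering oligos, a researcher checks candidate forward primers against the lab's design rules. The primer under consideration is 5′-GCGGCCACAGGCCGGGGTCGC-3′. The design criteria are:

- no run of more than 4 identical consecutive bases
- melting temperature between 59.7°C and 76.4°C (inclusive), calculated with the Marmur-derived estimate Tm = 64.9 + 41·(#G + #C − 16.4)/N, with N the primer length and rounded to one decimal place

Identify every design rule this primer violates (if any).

Meets all criteria.

Base counts: A=2, T=1, G=10, C=8 (length 21).
homopolymer run: longest run = 4 ✓
Tm: Tm = 64.9 + 41·(18 − 16.4)/21 = 68.0°C ✓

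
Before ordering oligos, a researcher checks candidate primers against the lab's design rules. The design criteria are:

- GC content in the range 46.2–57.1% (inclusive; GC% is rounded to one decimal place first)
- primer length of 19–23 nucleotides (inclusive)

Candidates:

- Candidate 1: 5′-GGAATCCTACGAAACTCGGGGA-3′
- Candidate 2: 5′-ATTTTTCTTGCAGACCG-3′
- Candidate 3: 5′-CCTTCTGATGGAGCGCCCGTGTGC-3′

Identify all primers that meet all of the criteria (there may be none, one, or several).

Candidate 1 only.

Candidate 1 (22 nt, A=7 T=3 G=7 C=5): GC 12/22 = 54.5% ✓; length 22 ✓ — passes.
Candidate 2 (17 nt, A=3 T=7 G=3 C=4): GC 7/17 = 41.2%, outside 46.2–57.1% ✗; length 17, outside 19–23 ✗ — fails.
Candidate 3 (24 nt, A=2 T=6 G=8 C=8): GC 16/24 = 66.7%, outside 46.2–57.1% ✗; length 24, outside 19–23 ✗ — fails.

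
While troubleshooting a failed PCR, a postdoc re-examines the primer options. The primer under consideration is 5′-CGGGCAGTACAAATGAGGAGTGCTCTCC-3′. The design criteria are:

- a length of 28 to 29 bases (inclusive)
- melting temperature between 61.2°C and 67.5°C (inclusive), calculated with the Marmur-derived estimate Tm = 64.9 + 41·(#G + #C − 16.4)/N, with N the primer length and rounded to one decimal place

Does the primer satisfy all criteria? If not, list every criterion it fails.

Base counts: A=7, T=5, G=9, C=7 (length 28).
length: length 28 ✓
Tm: Tm = 64.9 + 41·(16 − 16.4)/28 = 64.3°C ✓

Meets all criteria.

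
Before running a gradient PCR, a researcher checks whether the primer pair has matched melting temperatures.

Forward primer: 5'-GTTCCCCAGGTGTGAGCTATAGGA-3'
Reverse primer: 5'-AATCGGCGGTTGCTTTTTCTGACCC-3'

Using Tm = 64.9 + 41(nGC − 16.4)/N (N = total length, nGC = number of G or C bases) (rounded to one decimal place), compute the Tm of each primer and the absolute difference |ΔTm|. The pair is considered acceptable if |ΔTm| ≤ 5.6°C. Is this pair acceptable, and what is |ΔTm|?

Forward: G+C = 13, N = 24 → Tm = 64.9 + 41·(13 − 16.4)/24 = 59.1°C.
Reverse: G+C = 13, N = 25 → Tm = 64.9 + 41·(13 − 16.4)/25 = 59.3°C.
|ΔTm| = |59.1 − 59.3| = 0.2°C, ≤ 5.6°C.

|ΔTm| = 0.2°C; the pair is acceptable.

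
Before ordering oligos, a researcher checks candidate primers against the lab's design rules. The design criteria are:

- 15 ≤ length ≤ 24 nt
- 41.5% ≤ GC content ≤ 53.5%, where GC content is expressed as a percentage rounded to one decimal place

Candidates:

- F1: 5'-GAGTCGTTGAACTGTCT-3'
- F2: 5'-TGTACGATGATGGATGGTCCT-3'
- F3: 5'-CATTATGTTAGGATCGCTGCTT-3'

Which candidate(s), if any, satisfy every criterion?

F1 and F2.

F1 (17 nt, A=3 T=6 G=5 C=3): length 17 ✓; GC 8/17 = 47.1% ✓ — passes.
F2 (21 nt, A=4 T=7 G=7 C=3): length 21 ✓; GC 10/21 = 47.6% ✓ — passes.
F3 (22 nt, A=4 T=9 G=5 C=4): length 22 ✓; GC 9/22 = 40.9%, outside 41.5–53.5% ✗ — fails.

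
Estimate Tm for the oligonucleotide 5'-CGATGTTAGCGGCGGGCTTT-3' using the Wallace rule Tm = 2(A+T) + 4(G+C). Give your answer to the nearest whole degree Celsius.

64°C

Base counts: A=2, T=6, G=8, C=4 (length 20).
Tm = 2·(2+6) + 4·(8+4) = 2·8 + 4·12 = 16 + 48 = 64°C.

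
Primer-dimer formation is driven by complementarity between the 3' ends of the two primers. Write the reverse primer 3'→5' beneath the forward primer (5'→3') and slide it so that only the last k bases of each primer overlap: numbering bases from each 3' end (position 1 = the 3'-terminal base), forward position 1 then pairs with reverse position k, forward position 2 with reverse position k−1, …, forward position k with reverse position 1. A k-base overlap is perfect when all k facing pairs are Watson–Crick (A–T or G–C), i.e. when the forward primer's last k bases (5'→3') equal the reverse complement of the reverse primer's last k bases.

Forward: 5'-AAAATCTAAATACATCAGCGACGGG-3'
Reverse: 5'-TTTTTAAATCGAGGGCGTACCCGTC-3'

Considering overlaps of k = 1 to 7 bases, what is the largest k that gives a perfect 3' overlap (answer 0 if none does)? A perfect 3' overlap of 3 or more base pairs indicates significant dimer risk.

Longest perfect overlap: 6 complementary base pairs; significant dimer risk (threshold 3).

Last 7 bases (5'→3') — forward …CGACGGG, reverse …ACCCGTC.
Reverse complement of the reverse primer's last 7 bases: GACGGGT; its first k bases are the reverse complement of the reverse primer's last k bases, so a perfect k-base overlap needs the forward primer's last k bases to equal them.
Comparing (forward last k vs required): k=1: G vs G ✓; k=2: GG vs GA ✗; k=3: GGG vs GAC ✗; k=4: CGGG vs GACG ✗; k=5: ACGGG vs GACGG ✗; k=6: GACGGG vs GACGGG ✓; k=7: CGACGGG vs GACGGGT ✗.
Perfect overlaps at k = 1, 6; the largest is 6.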